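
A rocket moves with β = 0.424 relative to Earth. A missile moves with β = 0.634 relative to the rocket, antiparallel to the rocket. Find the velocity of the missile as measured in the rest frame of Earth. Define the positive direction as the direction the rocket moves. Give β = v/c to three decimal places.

β = -0.287

With v = 0.424 and u' = -0.634 (in units of c),
u = (u' + v)/(1 + u'v/c²):
u = (-0.634 + 0.424) / (1 + (-0.634)·0.424) = -0.2100/0.7312 = -0.2872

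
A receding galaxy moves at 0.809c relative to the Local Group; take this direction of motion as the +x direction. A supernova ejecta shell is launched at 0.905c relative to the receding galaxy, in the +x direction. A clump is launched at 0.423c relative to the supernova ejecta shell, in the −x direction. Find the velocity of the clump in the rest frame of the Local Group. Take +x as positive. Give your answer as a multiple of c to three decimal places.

+0.974c

Apply u = (u' + v)/(1 + u'v/c²) successively, working outward toward the Local Group.
Start: velocity of the receding galaxy relative to the Local Group = 0.8090c.
Compose with the supernova ejecta shell (u' = 0.905 in the receding galaxy frame): u_1 = (0.905 + 0.809) / (1 + 0.905·0.809) = 1.7140/1.7321 = 0.9895.
Compose with the clump (u' = -0.423 in the supernova ejecta shell frame): u_2 = (-0.423 + 0.990) / (1 + (-0.423)·0.990) = 0.5665/0.5814 = 0.9744.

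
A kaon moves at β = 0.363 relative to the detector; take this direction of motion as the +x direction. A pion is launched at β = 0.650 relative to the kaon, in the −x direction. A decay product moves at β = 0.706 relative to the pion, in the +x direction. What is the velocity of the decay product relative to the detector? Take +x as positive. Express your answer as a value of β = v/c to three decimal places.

β = +0.450

Apply u = (u' + v)/(1 + u'v/c²) successively, working outward toward the detector.
Start: velocity of the kaon relative to the detector = 0.3630c.
Compose with the pion (u' = -0.650 in the kaon frame): u_1 = (-0.650 + 0.363) / (1 + (-0.650)·0.363) = -0.2870/0.7641 = -0.3756.
Compose with the decay product (u' = 0.706 in the pion frame): u_2 = (0.706 + (-0.376)) / (1 + 0.706·(-0.376)) = 0.3304/0.7348 = 0.4496.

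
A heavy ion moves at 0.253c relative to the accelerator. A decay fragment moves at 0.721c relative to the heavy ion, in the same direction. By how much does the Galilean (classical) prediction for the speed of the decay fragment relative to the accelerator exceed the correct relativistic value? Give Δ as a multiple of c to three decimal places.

Δ = 0.150c

Galilean: u_cl = 0.721 + 0.253 = 0.9740.
Relativistic: u_rel = (0.721 + 0.253) / (1 + 0.721·0.253) = 0.9740/1.1824 = 0.8237.
Δ = 0.9740 − 0.8237 = 0.1503.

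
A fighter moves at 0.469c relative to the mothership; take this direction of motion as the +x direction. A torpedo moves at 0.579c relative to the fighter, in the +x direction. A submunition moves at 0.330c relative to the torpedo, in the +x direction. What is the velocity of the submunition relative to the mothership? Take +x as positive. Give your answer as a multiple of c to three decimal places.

Apply u = (u' + v)/(1 + u'v/c²) successively, working outward toward the mothership.
Start: velocity of the fighter relative to the mothership = 0.4690c.
Compose with the torpedo (u' = 0.579 in the fighter frame): u_1 = (0.579 + 0.469) / (1 + 0.579·0.469) = 1.0480/1.2716 = 0.8242.
Compose with the submunition (u' = 0.330 in the torpedo frame): u_2 = (0.330 + 0.824) / (1 + 0.330·0.824) = 1.1542/1.2720 = 0.9074.

0.907c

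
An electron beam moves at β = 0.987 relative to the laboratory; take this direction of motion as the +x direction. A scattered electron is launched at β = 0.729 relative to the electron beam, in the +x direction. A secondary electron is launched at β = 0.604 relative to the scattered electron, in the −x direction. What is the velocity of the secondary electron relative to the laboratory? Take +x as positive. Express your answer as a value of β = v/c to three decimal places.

Apply u = (u' + v)/(1 + u'v/c²) successively, working outward toward the laboratory.
Start: velocity of the electron beam relative to the laboratory = 0.9870c.
Compose with the scattered electron (u' = 0.729 in the electron beam frame): u_1 = (0.729 + 0.987) / (1 + 0.729·0.987) = 1.7160/1.7195 = 0.9980.
Compose with the secondary electron (u' = -0.604 in the scattered electron frame): u_2 = (-0.604 + 0.998) / (1 + (-0.604)·0.998) = 0.3940/0.3972 = 0.9917.

β = +0.992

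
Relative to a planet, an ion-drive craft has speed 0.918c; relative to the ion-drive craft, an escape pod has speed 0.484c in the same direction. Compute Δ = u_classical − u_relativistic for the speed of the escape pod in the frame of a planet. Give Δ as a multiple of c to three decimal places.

Δ = 0.431c

Galilean: u_cl = 0.484 + 0.918 = 1.4020.
Relativistic: u_rel = (0.484 + 0.918) / (1 + 0.484·0.918) = 1.4020/1.4443 = 0.9707.
Δ = 1.4020 − 0.9707 = 0.4313.
(The classical prediction exceeds c; the relativistic result does not.)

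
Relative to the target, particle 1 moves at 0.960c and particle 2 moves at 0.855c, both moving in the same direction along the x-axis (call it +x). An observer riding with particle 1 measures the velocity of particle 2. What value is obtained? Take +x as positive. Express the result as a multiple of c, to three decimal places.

β_A = 0.960, β_B = 0.855.
Transform to A's frame with the inverse velocity-addition law: u' = (u − v)/(1 − uv/c²), taking u = β_B and v = β_A.
u' = (0.855 − 0.960) / (1 − (0.960)(0.855)) = -0.1050/0.1792 = -0.5859.

-0.586c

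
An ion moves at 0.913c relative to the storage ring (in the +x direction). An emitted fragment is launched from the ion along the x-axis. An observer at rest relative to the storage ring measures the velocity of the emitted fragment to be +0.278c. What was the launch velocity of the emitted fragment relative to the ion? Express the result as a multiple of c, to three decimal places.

Invert the composition law: u' = (u − v)/(1 − uv/c²).
u' = (0.278 − 0.913) / (1 − (0.278)(0.913)) = -0.6350/0.7462 = -0.8510.

-0.851c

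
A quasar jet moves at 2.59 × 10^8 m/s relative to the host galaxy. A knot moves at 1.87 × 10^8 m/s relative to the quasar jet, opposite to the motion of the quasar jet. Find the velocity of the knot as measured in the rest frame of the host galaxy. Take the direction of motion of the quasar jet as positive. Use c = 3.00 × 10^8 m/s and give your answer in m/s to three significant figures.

In units of c (dividing by 3.00 × 10^8 m/s): v = 0.863, u' = -0.623.
u = (u' + v)/(1 + u'v/c²):
u = (-0.623 + 0.863) / (1 + (-0.623)·0.863) = 0.2400/0.4619 = 0.5196
Converting back: u = 0.5196 × 3.00 × 10^8 m/s.

+1.56 × 10^8 m/s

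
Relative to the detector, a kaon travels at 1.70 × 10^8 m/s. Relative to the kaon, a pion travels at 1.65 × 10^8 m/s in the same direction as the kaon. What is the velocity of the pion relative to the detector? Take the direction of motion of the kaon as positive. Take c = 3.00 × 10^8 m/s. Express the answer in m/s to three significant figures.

2.55 × 10^8 m/s

In units of c (dividing by 3.00 × 10^8 m/s): v = 0.567, u' = 0.550.
u = (u' + v)/(1 + u'v/c²):
u = (0.550 + 0.567) / (1 + 0.550·0.567) = 1.1167/1.3117 = 0.8513
(Galilean addition would give +1.117c, exceeding c.)
Converting back: u = 0.8513 × 3.00 × 10^8 m/s.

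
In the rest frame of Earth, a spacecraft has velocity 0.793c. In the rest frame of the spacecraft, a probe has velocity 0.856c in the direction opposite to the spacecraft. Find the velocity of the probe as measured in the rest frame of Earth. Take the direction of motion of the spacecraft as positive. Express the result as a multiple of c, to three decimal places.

-0.196c

With v = 0.793 and u' = -0.856 (in units of c),
u = (u' + v)/(1 + u'v/c²):
u = (-0.856 + 0.793) / (1 + (-0.856)·0.793) = -0.0630/0.3212 = -0.1961
(Galilean addition would give -0.063c.)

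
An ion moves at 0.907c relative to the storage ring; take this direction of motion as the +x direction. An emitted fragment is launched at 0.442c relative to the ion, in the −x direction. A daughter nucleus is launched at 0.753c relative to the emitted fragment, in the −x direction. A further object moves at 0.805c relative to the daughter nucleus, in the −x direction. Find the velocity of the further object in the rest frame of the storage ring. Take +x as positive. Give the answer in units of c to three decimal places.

Apply u = (u' + v)/(1 + u'v/c²) successively, working outward toward the storage ring.
Start: velocity of the ion relative to the storage ring = 0.9070c.
Compose with the emitted fragment (u' = -0.442 in the ion frame): u_1 = (-0.442 + 0.907) / (1 + (-0.442)·0.907) = 0.4650/0.5991 = 0.7762.
Compose with the daughter nucleus (u' = -0.753 in the emitted fragment frame): u_2 = (-0.753 + 0.776) / (1 + (-0.753)·0.776) = 0.0232/0.4156 = 0.0557.
Compose with the further object (u' = -0.805 in the daughter nucleus frame): u_3 = (-0.805 + 0.056) / (1 + (-0.805)·0.056) = -0.7493/0.9551 = -0.7845.

-0.784c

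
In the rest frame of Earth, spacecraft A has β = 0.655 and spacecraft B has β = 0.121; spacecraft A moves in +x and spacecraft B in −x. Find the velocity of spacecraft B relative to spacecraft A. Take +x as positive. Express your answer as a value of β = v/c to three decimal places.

β_A = 0.655, β_B = -0.121.
Transform to A's frame with the inverse velocity-addition law: u' = (u − v)/(1 − uv/c²), taking u = β_B and v = β_A.
u' = (-0.121 − 0.655) / (1 − (0.655)(-0.121)) = -0.7760/1.0793 = -0.7190.

β = -0.719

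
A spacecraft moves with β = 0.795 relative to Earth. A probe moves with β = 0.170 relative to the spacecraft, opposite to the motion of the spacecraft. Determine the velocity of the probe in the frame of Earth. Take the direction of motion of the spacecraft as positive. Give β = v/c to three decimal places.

With v = 0.795 and u' = -0.170 (in units of c),
u = (u' + v)/(1 + u'v/c²):
u = (-0.170 + 0.795) / (1 + (-0.170)·0.795) = 0.6250/0.8649 = 0.7227
(Galilean addition would give +0.625c.)

β = +0.723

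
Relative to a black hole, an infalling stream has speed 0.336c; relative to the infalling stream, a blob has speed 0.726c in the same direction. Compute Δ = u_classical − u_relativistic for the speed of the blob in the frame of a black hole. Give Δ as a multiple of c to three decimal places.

Galilean: u_cl = 0.726 + 0.336 = 1.0620.
Relativistic: u_rel = (0.726 + 0.336) / (1 + 0.726·0.336) = 1.0620/1.2439 = 0.8537.
Δ = 1.0620 − 0.8537 = 0.2083.
(The classical prediction exceeds c; the relativistic result does not.)

Δ = 0.208c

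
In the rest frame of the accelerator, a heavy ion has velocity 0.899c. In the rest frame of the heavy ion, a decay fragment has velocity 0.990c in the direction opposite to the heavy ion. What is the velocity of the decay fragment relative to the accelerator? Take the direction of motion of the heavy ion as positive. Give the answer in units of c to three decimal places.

-0.827c

With v = 0.899 and u' = -0.990 (in units of c),
u = (u' + v)/(1 + u'v/c²):
u = (-0.990 + 0.899) / (1 + (-0.990)·0.899) = -0.0910/0.1100 = -0.8273
(Galilean addition would give -0.091c.)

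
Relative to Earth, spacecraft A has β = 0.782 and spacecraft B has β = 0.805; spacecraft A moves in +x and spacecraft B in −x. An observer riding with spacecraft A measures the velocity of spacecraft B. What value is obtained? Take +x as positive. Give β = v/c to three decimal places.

β = -0.974

β_A = 0.782, β_B = -0.805.
Transform to A's frame with the inverse velocity-addition law: u' = (u − v)/(1 − uv/c²), taking u = β_B and v = β_A.
u' = (-0.805 − 0.782) / (1 − (0.782)(-0.805)) = -1.5870/1.6295 = -0.9739.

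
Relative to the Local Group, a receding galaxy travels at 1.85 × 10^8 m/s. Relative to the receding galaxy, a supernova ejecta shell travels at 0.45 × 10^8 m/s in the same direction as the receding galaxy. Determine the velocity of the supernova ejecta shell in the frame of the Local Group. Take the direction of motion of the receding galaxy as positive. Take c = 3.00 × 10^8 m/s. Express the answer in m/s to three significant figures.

In units of c (dividing by 3.00 × 10^8 m/s): v = 0.617, u' = 0.150.
u = (u' + v)/(1 + u'v/c²):
u = (0.150 + 0.617) / (1 + 0.150·0.617) = 0.7667/1.0925 = 0.7018
Converting back: u = 0.7018 × 3.00 × 10^8 m/s.

2.11 × 10^8 m/s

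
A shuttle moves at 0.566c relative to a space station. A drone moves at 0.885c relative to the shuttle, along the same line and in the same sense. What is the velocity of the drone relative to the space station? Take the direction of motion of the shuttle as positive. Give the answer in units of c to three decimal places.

0.967c

With v = 0.566 and u' = 0.885 (in units of c),
u = (u' + v)/(1 + u'v/c²):
u = (0.885 + 0.566) / (1 + 0.885·0.566) = 1.4510/1.5009 = 0.9667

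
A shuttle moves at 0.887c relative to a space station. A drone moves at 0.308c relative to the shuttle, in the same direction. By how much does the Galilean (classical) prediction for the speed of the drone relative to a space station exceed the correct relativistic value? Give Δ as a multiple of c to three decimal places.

Δ = 0.256c

Galilean: u_cl = 0.308 + 0.887 = 1.1950.
Relativistic: u_rel = (0.308 + 0.887) / (1 + 0.308·0.887) = 1.1950/1.2732 = 0.9386.
Δ = 1.1950 − 0.9386 = 0.2564.
(The classical prediction exceeds c; the relativistic result does not.)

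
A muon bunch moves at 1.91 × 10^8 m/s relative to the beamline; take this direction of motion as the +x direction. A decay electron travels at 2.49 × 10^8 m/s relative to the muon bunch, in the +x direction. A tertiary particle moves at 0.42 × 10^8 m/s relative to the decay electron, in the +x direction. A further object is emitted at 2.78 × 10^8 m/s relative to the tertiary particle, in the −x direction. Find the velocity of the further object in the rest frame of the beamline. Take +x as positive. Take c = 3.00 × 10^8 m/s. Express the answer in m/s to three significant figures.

Apply u = (u' + v)/(1 + u'v/c²) successively, working outward toward the beamline.
(Dividing each given speed by c = 3.00 × 10^8 m/s to work in units of c.)
Start: velocity of the muon bunch relative to the beamline = 0.6367c.
Compose with the decay electron (u' = 0.830 in the muon bunch frame): u_1 = (0.830 + 0.637) / (1 + 0.830·0.637) = 1.4667/1.5284 = 0.9596.
Compose with the tertiary particle (u' = 0.140 in the decay electron frame): u_2 = (0.140 + 0.960) / (1 + 0.140·0.960) = 1.0996/1.1343 = 0.9694.
Compose with the further object (u' = -0.927 in the tertiary particle frame): u_3 = (-0.927 + 0.969) / (1 + (-0.927)·0.969) = 0.0427/0.1017 = 0.4197.
So u = 0.4197 × 3.00 × 10^8 m/s.

+1.26 × 10^8 m/s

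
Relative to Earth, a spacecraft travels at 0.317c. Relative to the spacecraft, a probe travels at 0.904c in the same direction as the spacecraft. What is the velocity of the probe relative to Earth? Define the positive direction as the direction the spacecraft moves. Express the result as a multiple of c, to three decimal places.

With v = 0.317 and u' = 0.904 (in units of c),
u = (u' + v)/(1 + u'v/c²):
u = (0.904 + 0.317) / (1 + 0.904·0.317) = 1.2210/1.2866 = 0.9490

0.949c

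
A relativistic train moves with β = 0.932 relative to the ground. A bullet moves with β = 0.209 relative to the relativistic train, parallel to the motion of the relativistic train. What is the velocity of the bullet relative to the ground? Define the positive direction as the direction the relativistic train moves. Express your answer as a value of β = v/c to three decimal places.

β = 0.955

With v = 0.932 and u' = 0.209 (in units of c),
u = (u' + v)/(1 + u'v/c²):
u = (0.209 + 0.932) / (1 + 0.209·0.932) = 1.1410/1.1948 = 0.9550
(Galilean addition would give +1.141c, exceeding c.)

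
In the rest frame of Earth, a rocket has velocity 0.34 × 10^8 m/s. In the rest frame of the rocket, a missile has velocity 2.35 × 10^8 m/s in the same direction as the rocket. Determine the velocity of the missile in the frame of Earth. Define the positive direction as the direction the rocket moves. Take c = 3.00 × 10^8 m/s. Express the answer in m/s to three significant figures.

2.47 × 10^8 m/s

In units of c (dividing by 3.00 × 10^8 m/s): v = 0.113, u' = 0.783.
u = (u' + v)/(1 + u'v/c²):
u = (0.783 + 0.113) / (1 + 0.783·0.113) = 0.8967/1.0888 = 0.8236
(Galilean addition would give +0.897c.)
Converting back: u = 0.8236 × 3.00 × 10^8 m/s.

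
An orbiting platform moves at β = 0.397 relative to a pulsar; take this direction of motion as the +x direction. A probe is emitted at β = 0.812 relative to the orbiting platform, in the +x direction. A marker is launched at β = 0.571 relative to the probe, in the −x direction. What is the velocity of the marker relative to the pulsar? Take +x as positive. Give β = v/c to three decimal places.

β = +0.718

Apply u = (u' + v)/(1 + u'v/c²) successively, working outward toward the pulsar.
Start: velocity of the orbiting platform relative to the pulsar = 0.3970c.
Compose with the probe (u' = 0.812 in the orbiting platform frame): u_1 = (0.812 + 0.397) / (1 + 0.812·0.397) = 1.2090/1.3224 = 0.9143.
Compose with the marker (u' = -0.571 in the probe frame): u_2 = (-0.571 + 0.914) / (1 + (-0.571)·0.914) = 0.3433/0.4780 = 0.7182.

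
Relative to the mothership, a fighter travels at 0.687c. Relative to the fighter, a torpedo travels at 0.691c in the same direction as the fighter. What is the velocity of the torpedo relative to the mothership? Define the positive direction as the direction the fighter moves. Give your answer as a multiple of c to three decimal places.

0.934c

With v = 0.687 and u' = 0.691 (in units of c),
u = (u' + v)/(1 + u'v/c²):
u = (0.691 + 0.687) / (1 + 0.691·0.687) = 1.3780/1.4747 = 0.9344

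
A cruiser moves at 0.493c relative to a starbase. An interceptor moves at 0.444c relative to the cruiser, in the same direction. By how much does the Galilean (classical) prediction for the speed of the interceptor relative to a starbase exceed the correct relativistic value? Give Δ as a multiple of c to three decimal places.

Δ = 0.168c

Galilean: u_cl = 0.444 + 0.493 = 0.9370.
Relativistic: u_rel = (0.444 + 0.493) / (1 + 0.444·0.493) = 0.9370/1.2189 = 0.7687.
Δ = 0.9370 − 0.7687 = 0.1683.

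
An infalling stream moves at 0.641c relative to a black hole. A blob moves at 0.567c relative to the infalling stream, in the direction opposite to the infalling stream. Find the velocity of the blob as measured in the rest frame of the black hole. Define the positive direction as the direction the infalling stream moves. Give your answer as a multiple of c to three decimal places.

+0.116c

With v = 0.641 and u' = -0.567 (in units of c),
u = (u' + v)/(1 + u'v/c²):
u = (-0.567 + 0.641) / (1 + (-0.567)·0.641) = 0.0740/0.6366 = 0.1163
(Galilean addition would give +0.074c.)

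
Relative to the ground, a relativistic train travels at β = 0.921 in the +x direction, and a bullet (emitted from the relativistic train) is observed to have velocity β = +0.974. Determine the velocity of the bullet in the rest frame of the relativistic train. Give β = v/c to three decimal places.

Invert the composition law: u' = (u − v)/(1 − uv/c²).
u' = (0.974 − 0.921) / (1 − (0.974)(0.921)) = 0.0530/0.1029 = 0.5148.

β = +0.515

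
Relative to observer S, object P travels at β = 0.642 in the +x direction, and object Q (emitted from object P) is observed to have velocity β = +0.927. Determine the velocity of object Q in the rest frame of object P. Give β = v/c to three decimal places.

Invert the composition law: u' = (u − v)/(1 − uv/c²).
u' = (0.927 − 0.642) / (1 − (0.927)(0.642)) = 0.2850/0.4049 = 0.7039.

β = +0.704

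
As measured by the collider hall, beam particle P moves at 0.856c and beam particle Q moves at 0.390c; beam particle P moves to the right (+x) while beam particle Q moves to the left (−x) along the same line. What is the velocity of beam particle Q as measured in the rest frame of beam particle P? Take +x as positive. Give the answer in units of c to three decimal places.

β_A = 0.856, β_B = -0.390.
Transform to A's frame with the inverse velocity-addition law: u' = (u − v)/(1 − uv/c²), taking u = β_B and v = β_A.
u' = (-0.390 − 0.856) / (1 − (0.856)(-0.390)) = -1.2460/1.3338 = -0.9341.

-0.934c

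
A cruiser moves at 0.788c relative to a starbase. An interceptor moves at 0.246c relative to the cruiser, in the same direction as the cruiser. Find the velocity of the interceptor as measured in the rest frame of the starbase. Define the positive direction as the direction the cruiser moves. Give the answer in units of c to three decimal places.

0.866c

With v = 0.788 and u' = 0.246 (in units of c),
u = (u' + v)/(1 + u'v/c²):
u = (0.246 + 0.788) / (1 + 0.246·0.788) = 1.0340/1.1938 = 0.8661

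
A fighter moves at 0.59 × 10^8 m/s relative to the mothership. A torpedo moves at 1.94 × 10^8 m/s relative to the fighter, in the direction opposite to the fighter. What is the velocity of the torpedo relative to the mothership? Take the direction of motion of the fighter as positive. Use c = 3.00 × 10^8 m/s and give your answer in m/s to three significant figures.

-1.55 × 10^8 m/s

In units of c (dividing by 3.00 × 10^8 m/s): v = 0.197, u' = -0.647.
u = (u' + v)/(1 + u'v/c²):
u = (-0.647 + 0.197) / (1 + (-0.647)·0.197) = -0.4500/0.8728 = -0.5156
(Galilean addition would give -0.450c.)
Converting back: u = -0.5156 × 3.00 × 10^8 m/s.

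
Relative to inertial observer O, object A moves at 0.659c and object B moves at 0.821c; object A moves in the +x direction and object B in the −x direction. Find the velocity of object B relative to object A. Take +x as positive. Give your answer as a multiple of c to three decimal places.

-0.960c

β_A = 0.659, β_B = -0.821.
Transform to A's frame with the inverse velocity-addition law: u' = (u − v)/(1 − uv/c²), taking u = β_B and v = β_A.
u' = (-0.821 − 0.659) / (1 − (0.659)(-0.821)) = -1.4800/1.5410 = -0.9604.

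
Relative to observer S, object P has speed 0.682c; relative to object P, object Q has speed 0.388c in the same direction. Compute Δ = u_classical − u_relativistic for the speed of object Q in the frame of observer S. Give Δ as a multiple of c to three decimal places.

Galilean: u_cl = 0.388 + 0.682 = 1.0700.
Relativistic: u_rel = (0.388 + 0.682) / (1 + 0.388·0.682) = 1.0700/1.2646 = 0.8461.
Δ = 1.0700 − 0.8461 = 0.2239.
(The classical prediction exceeds c; the relativistic result does not.)

Δ = 0.224c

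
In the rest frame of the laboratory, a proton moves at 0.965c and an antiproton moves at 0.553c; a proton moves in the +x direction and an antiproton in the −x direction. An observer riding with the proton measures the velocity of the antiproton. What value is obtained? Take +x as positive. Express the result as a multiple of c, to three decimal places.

β_A = 0.965, β_B = -0.553.
Transform to A's frame with the inverse velocity-addition law: u' = (u − v)/(1 − uv/c²), taking u = β_B and v = β_A.
u' = (-0.553 − 0.965) / (1 − (0.965)(-0.553)) = -1.5180/1.5336 = -0.9898.

-0.990c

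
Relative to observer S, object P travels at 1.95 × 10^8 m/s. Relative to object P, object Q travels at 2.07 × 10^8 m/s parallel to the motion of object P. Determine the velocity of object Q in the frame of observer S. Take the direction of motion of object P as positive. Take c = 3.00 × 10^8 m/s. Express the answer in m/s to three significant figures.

In units of c (dividing by 3.00 × 10^8 m/s): v = 0.650, u' = 0.690.
u = (u' + v)/(1 + u'v/c²):
u = (0.690 + 0.650) / (1 + 0.690·0.650) = 1.3400/1.4485 = 0.9251
(Galilean addition would give +1.340c, exceeding c.)
Converting back: u = 0.9251 × 3.00 × 10^8 m/s.

2.78 × 10^8 m/s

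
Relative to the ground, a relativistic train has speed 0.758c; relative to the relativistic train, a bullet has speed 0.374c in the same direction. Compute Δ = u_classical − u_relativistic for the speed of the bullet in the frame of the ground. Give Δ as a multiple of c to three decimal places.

Δ = 0.250c

Galilean: u_cl = 0.374 + 0.758 = 1.1320.
Relativistic: u_rel = (0.374 + 0.758) / (1 + 0.374·0.758) = 1.1320/1.2835 = 0.8820.
Δ = 1.1320 − 0.8820 = 0.2500.
(The classical prediction exceeds c; the relativistic result does not.)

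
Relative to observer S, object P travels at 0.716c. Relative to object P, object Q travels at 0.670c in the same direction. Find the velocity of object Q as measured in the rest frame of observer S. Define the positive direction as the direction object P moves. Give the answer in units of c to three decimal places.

0.937c

With v = 0.716 and u' = 0.670 (in units of c),
u = (u' + v)/(1 + u'v/c²):
u = (0.670 + 0.716) / (1 + 0.670·0.716) = 1.3860/1.4797 = 0.9367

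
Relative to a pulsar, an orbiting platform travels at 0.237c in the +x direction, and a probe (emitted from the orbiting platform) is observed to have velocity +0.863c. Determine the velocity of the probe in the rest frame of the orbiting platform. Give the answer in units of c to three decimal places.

+0.787c

Invert the composition law: u' = (u − v)/(1 − uv/c²).
u' = (0.863 − 0.237) / (1 − (0.863)(0.237)) = 0.6260/0.7955 = 0.7870.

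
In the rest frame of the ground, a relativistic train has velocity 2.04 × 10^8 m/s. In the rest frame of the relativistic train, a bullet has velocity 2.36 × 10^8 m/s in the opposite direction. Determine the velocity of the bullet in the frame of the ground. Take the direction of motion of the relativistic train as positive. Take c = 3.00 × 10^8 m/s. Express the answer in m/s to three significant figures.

-6.88 × 10^7 m/s

In units of c (dividing by 3.00 × 10^8 m/s): v = 0.680, u' = -0.787.
u = (u' + v)/(1 + u'v/c²):
u = (-0.787 + 0.680) / (1 + (-0.787)·0.680) = -0.1067/0.4651 = -0.2294
Converting back: u = -0.2294 × 3.00 × 10^8 m/s.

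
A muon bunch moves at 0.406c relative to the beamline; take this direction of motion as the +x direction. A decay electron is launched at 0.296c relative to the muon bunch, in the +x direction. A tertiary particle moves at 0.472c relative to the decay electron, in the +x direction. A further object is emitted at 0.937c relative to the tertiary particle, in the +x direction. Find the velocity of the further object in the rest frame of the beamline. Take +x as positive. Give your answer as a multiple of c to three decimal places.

0.995c

Apply u = (u' + v)/(1 + u'v/c²) successively, working outward toward the beamline.
Start: velocity of the muon bunch relative to the beamline = 0.4060c.
Compose with the decay electron (u' = 0.296 in the muon bunch frame): u_1 = (0.296 + 0.406) / (1 + 0.296·0.406) = 0.7020/1.1202 = 0.6267.
Compose with the tertiary particle (u' = 0.472 in the decay electron frame): u_2 = (0.472 + 0.627) / (1 + 0.472·0.627) = 1.0987/1.2958 = 0.8479.
Compose with the further object (u' = 0.937 in the tertiary particle frame): u_3 = (0.937 + 0.848) / (1 + 0.937·0.848) = 1.7849/1.7945 = 0.9947.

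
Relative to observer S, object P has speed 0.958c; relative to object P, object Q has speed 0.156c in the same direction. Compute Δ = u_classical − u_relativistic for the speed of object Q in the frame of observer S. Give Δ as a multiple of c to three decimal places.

Δ = 0.145c

Galilean: u_cl = 0.156 + 0.958 = 1.1140.
Relativistic: u_rel = (0.156 + 0.958) / (1 + 0.156·0.958) = 1.1140/1.1494 = 0.9692.
Δ = 1.1140 − 0.9692 = 0.1448.
(The classical prediction exceeds c; the relativistic result does not.)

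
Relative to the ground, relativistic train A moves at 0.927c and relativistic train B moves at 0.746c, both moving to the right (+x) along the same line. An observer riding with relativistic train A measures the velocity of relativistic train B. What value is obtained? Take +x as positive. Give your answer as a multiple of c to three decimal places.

-0.587c

β_A = 0.927, β_B = 0.746.
Transform to A's frame with the inverse velocity-addition law: u' = (u − v)/(1 − uv/c²), taking u = β_B and v = β_A.
u' = (0.746 − 0.927) / (1 − (0.927)(0.746)) = -0.1810/0.3085 = -0.5868.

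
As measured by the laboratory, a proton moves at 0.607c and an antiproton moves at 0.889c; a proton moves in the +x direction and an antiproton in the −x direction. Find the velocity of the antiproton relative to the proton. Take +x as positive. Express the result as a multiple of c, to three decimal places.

β_A = 0.607, β_B = -0.889.
Transform to A's frame with the inverse velocity-addition law: u' = (u − v)/(1 − uv/c²), taking u = β_B and v = β_A.
u' = (-0.889 − 0.607) / (1 − (0.607)(-0.889)) = -1.4960/1.5396 = -0.9717.

-0.972c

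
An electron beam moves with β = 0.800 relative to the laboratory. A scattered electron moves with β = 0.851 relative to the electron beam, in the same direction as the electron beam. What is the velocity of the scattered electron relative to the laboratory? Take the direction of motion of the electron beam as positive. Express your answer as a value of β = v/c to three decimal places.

With v = 0.800 and u' = 0.851 (in units of c),
u = (u' + v)/(1 + u'v/c²):
u = (0.851 + 0.800) / (1 + 0.851·0.800) = 1.6510/1.6808 = 0.9823

β = 0.982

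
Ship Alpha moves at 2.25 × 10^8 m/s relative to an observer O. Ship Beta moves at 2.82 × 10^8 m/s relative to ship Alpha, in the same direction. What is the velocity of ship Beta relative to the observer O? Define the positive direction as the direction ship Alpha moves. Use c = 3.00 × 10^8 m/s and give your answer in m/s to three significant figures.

In units of c (dividing by 3.00 × 10^8 m/s): v = 0.750, u' = 0.940.
u = (u' + v)/(1 + u'v/c²):
u = (0.940 + 0.750) / (1 + 0.940·0.750) = 1.6900/1.7050 = 0.9912
Converting back: u = 0.9912 × 3.00 × 10^8 m/s.

2.97 × 10^8 m/s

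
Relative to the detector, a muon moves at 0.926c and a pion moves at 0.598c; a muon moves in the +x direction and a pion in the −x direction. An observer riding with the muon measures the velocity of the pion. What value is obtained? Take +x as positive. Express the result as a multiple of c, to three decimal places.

β_A = 0.926, β_B = -0.598.
Transform to A's frame with the inverse velocity-addition law: u' = (u − v)/(1 − uv/c²), taking u = β_B and v = β_A.
u' = (-0.598 − 0.926) / (1 − (0.926)(-0.598)) = -1.5240/1.5537 = -0.9809.

-0.981c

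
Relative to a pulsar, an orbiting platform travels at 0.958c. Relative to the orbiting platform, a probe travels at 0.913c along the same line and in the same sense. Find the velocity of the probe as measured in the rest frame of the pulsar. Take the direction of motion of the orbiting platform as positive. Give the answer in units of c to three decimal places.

0.998c

With v = 0.958 and u' = 0.913 (in units of c),
u = (u' + v)/(1 + u'v/c²):
u = (0.913 + 0.958) / (1 + 0.913·0.958) = 1.8710/1.8747 = 0.9981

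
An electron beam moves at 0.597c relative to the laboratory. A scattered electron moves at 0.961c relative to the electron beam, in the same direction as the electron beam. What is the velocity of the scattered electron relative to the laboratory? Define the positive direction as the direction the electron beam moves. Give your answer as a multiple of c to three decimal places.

With v = 0.597 and u' = 0.961 (in units of c),
u = (u' + v)/(1 + u'v/c²):
u = (0.961 + 0.597) / (1 + 0.961·0.597) = 1.5580/1.5737 = 0.9900
(Galilean addition would give +1.558c, exceeding c.)

0.990c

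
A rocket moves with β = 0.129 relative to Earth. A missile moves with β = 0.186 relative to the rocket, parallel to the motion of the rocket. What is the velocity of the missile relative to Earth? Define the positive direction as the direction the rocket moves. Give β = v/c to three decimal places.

With v = 0.129 and u' = 0.186 (in units of c),
u = (u' + v)/(1 + u'v/c²):
u = (0.186 + 0.129) / (1 + 0.186·0.129) = 0.3150/1.0240 = 0.3076

β = 0.308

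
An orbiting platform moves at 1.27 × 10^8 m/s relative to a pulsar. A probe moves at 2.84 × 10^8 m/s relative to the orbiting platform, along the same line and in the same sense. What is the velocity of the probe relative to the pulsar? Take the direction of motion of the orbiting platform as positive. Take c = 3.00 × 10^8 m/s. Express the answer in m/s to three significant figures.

In units of c (dividing by 3.00 × 10^8 m/s): v = 0.423, u' = 0.947.
u = (u' + v)/(1 + u'v/c²):
u = (0.947 + 0.423) / (1 + 0.947·0.423) = 1.3700/1.4008 = 0.9780
(Galilean addition would give +1.370c, exceeding c.)
Converting back: u = 0.9780 × 3.00 × 10^8 m/s.

2.93 × 10^8 m/s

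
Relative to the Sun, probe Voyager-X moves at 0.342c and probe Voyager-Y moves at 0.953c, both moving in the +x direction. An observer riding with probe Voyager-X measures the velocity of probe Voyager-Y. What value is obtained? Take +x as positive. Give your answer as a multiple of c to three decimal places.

+0.906c

β_A = 0.342, β_B = 0.953.
Transform to A's frame with the inverse velocity-addition law: u' = (u − v)/(1 − uv/c²), taking u = β_B and v = β_A.
u' = (0.953 − 0.342) / (1 − (0.342)(0.953)) = 0.6110/0.6741 = 0.9064.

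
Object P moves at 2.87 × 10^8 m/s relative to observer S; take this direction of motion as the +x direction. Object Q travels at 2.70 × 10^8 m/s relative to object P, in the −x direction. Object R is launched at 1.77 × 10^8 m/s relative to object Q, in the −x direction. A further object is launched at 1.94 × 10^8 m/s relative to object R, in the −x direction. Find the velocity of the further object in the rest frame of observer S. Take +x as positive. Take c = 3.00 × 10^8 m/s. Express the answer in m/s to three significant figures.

-2.30 × 10^8 m/s

Apply u = (u' + v)/(1 + u'v/c²) successively, working outward toward observer S.
(Dividing each given speed by c = 3.00 × 10^8 m/s to work in units of c.)
Start: velocity of object P relative to observer S = 0.9567c.
Compose with object Q (u' = -0.900 in object P frame): u_1 = (-0.900 + 0.957) / (1 + (-0.900)·0.957) = 0.0567/0.1390 = 0.4077.
Compose with object R (u' = -0.590 in object Q frame): u_2 = (-0.590 + 0.408) / (1 + (-0.590)·0.408) = -0.1823/0.7595 = -0.2401.
Compose with the further object (u' = -0.647 in object R frame): u_3 = (-0.647 + (-0.240)) / (1 + (-0.647)·(-0.240)) = -0.8867/1.1552 = -0.7676.
So u = -0.7676 × 3.00 × 10^8 m/s.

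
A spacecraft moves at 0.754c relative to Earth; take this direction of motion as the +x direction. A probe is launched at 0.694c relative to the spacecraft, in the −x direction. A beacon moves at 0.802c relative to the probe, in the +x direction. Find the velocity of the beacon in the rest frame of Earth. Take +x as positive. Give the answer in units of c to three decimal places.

+0.843c

Apply u = (u' + v)/(1 + u'v/c²) successively, working outward toward Earth.
Start: velocity of the spacecraft relative to Earth = 0.7540c.
Compose with the probe (u' = -0.694 in the spacecraft frame): u_1 = (-0.694 + 0.754) / (1 + (-0.694)·0.754) = 0.0600/0.4767 = 0.1259.
Compose with the beacon (u' = 0.802 in the probe frame): u_2 = (0.802 + 0.126) / (1 + 0.802·0.126) = 0.9279/1.1009 = 0.8428.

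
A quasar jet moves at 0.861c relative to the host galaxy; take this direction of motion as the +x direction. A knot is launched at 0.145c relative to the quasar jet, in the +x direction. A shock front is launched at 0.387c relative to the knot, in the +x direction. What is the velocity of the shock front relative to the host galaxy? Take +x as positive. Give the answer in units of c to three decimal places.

0.952c

Apply u = (u' + v)/(1 + u'v/c²) successively, working outward toward the host galaxy.
Start: velocity of the quasar jet relative to the host galaxy = 0.8610c.
Compose with the knot (u' = 0.145 in the quasar jet frame): u_1 = (0.145 + 0.861) / (1 + 0.145·0.861) = 1.0060/1.1248 = 0.8943.
Compose with the shock front (u' = 0.387 in the knot frame): u_2 = (0.387 + 0.894) / (1 + 0.387·0.894) = 1.2813/1.3461 = 0.9519.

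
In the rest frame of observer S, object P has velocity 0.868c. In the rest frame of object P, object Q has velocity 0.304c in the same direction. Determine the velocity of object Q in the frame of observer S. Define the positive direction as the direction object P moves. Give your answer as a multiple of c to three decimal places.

With v = 0.868 and u' = 0.304 (in units of c),
u = (u' + v)/(1 + u'v/c²):
u = (0.304 + 0.868) / (1 + 0.304·0.868) = 1.1720/1.2639 = 0.9273

0.927c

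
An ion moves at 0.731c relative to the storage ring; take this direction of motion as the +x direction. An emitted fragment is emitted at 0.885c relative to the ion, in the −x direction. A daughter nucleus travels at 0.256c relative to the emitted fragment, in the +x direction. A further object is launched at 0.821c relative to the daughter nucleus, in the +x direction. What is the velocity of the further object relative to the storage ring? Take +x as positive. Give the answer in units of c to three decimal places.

+0.742c

Apply u = (u' + v)/(1 + u'v/c²) successively, working outward toward the storage ring.
Start: velocity of the ion relative to the storage ring = 0.7310c.
Compose with the emitted fragment (u' = -0.885 in the ion frame): u_1 = (-0.885 + 0.731) / (1 + (-0.885)·0.731) = -0.1540/0.3531 = -0.4362.
Compose with the daughter nucleus (u' = 0.256 in the emitted fragment frame): u_2 = (0.256 + (-0.436)) / (1 + 0.256·(-0.436)) = -0.1802/0.8883 = -0.2028.
Compose with the further object (u' = 0.821 in the daughter nucleus frame): u_3 = (0.821 + (-0.203)) / (1 + 0.821·(-0.203)) = 0.6182/0.8335 = 0.7417.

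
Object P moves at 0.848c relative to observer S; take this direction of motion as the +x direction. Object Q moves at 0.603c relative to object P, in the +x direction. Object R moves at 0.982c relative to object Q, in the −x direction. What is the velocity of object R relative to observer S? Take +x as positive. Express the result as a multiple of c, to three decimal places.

-0.383c

Apply u = (u' + v)/(1 + u'v/c²) successively, working outward toward observer S.
Start: velocity of object P relative to observer S = 0.8480c.
Compose with object Q (u' = 0.603 in object P frame): u_1 = (0.603 + 0.848) / (1 + 0.603·0.848) = 1.4510/1.5113 = 0.9601.
Compose with object R (u' = -0.982 in object Q frame): u_2 = (-0.982 + 0.960) / (1 + (-0.982)·0.960) = -0.0219/0.0572 = -0.3833.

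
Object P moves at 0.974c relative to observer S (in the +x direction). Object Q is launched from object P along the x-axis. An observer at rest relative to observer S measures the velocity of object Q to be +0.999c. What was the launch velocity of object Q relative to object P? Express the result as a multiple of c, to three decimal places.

Invert the composition law: u' = (u − v)/(1 − uv/c²).
u' = (0.999 − 0.974) / (1 − (0.999)(0.974)) = 0.0250/0.0270 = 0.9268.

+0.927c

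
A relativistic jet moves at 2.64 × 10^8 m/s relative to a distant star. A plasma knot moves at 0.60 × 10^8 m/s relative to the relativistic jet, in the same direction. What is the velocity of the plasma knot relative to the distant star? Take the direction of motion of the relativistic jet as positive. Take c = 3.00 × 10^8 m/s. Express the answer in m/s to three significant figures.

2.76 × 10^8 m/s

In units of c (dividing by 3.00 × 10^8 m/s): v = 0.880, u' = 0.200.
u = (u' + v)/(1 + u'v/c²):
u = (0.200 + 0.880) / (1 + 0.200·0.880) = 1.0800/1.1760 = 0.9184
(Galilean addition would give +1.080c, exceeding c.)
Converting back: u = 0.9184 × 3.00 × 10^8 m/s.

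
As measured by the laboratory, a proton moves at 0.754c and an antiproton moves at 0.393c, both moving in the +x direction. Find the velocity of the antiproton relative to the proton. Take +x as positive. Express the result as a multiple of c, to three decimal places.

β_A = 0.754, β_B = 0.393.
Transform to A's frame with the inverse velocity-addition law: u' = (u − v)/(1 − uv/c²), taking u = β_B and v = β_A.
u' = (0.393 − 0.754) / (1 − (0.754)(0.393)) = -0.3610/0.7037 = -0.5130.

-0.513c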